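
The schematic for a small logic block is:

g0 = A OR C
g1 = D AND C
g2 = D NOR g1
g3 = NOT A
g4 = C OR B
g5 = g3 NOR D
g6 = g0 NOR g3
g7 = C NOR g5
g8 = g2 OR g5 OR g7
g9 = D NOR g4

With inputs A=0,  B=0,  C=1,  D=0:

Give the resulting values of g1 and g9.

g1 = 0, g9 = 0

g1 = D AND C = 0 AND 1 = 0
g4 = C OR B = 1 OR 0 = 1
g9 = D NOR g4 = 0 NOR 1 = 0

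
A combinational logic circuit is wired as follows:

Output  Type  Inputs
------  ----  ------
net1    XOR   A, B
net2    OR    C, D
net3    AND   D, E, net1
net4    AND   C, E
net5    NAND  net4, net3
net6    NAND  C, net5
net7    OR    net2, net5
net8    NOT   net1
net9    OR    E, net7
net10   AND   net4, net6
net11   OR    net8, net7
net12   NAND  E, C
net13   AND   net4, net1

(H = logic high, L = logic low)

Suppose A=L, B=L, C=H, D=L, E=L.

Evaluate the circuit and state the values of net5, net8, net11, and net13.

net5 = H; net8 = H; net11 = H; net13 = L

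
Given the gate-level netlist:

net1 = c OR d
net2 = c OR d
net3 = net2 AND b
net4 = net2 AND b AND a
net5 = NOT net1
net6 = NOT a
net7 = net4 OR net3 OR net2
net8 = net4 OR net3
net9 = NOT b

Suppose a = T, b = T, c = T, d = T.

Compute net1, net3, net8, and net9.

net1 = T, net3 = T, net8 = T, net9 = F

net1 = c OR d = T OR T = T
net2 = c OR d = T OR T = T
net3 = net2 AND b = T AND T = T
net4 = net2 AND b AND a = T AND T AND T = T
net8 = net4 OR net3 = T OR T = T
net9 = NOT b = NOT T = F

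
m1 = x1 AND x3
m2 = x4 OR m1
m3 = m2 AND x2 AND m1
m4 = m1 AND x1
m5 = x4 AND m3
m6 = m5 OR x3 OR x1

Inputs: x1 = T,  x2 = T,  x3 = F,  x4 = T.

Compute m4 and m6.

m4 = F, m6 = T

m1 = x1 AND x3 = T AND F = F
m2 = x4 OR m1 = T OR F = T
m3 = m2 AND x2 AND m1 = T AND T AND F = F
m4 = m1 AND x1 = F AND T = F
m5 = x4 AND m3 = T AND F = F
m6 = m5 OR x3 OR x1 = F OR F OR T = T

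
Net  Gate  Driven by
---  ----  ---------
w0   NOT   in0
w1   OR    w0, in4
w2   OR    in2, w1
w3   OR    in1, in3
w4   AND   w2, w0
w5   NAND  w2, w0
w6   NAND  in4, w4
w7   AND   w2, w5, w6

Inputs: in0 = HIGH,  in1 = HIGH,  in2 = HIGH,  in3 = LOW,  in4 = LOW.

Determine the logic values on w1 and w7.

w1 = LOW  w7 = HIGH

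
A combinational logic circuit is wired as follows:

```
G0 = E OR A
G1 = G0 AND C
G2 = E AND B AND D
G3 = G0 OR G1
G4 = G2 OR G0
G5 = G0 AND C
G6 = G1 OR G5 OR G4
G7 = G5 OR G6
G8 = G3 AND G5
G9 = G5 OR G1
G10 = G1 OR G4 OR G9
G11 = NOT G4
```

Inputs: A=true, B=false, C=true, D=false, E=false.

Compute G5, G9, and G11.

G5 = true; G9 = true; G11 = false

G0 = E OR A = false OR true = true
G1 = G0 AND C = true AND true = true
G2 = E AND B AND D = false AND false AND false = false
G4 = G2 OR G0 = false OR true = true
G5 = G0 AND C = true AND true = true
G9 = G5 OR G1 = true OR true = true
G11 = NOT G4 = NOT true = false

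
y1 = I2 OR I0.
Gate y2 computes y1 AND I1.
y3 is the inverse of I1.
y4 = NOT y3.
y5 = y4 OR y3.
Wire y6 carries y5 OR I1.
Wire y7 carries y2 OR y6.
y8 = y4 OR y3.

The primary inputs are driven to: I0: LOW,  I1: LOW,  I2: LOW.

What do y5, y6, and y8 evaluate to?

y3 = NOT I1 = NOT LOW = HIGH
y4 = NOT y3 = NOT HIGH = LOW
y5 = y4 OR y3 = LOW OR HIGH = HIGH
y6 = y5 OR I1 = HIGH OR LOW = HIGH
y8 = y4 OR y3 = LOW OR HIGH = HIGH

y5 = HIGH  y6 = HIGH  y8 = HIGH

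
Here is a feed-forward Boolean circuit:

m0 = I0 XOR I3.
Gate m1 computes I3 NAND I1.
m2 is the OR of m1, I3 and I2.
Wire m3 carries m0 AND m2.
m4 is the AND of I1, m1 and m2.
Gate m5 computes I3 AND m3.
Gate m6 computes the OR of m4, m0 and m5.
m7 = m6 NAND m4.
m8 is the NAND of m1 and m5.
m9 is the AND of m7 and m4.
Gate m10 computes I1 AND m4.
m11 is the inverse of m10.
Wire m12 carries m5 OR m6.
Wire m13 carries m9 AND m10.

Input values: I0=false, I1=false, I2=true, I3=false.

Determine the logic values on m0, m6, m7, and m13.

m0 = I0 XOR I3 = false XOR false = false
m1 = I3 NAND I1 = false NAND false = true
m2 = m1 OR I3 OR I2 = true OR false OR true = true
m3 = m0 AND m2 = false AND true = false
m4 = I1 AND m1 AND m2 = false AND true AND true = false
m5 = I3 AND m3 = false AND false = false
m6 = m4 OR m0 OR m5 = false OR false OR false = false
m7 = m6 NAND m4 = false NAND false = true
m9 = m7 AND m4 = true AND false = false
m10 = I1 AND m4 = false AND false = false
m13 = m9 AND m10 = false AND false = false

m0 = false; m6 = false; m7 = true; m13 = false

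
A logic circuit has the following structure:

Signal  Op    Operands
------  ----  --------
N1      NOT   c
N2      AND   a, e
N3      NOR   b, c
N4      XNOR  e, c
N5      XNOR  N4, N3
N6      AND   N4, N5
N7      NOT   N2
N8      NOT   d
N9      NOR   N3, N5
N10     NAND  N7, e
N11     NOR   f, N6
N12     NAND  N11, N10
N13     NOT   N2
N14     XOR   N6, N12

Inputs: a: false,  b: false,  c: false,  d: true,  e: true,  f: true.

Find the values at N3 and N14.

N3 = true; N14 = true

N2 = a AND e = false AND true = false
N3 = b NOR c = false NOR false = true
N4 = e XNOR c = true XNOR false = false
N5 = N4 XNOR N3 = false XNOR true = false
N6 = N4 AND N5 = false AND false = false
N7 = NOT N2 = NOT false = true
N10 = N7 NAND e = true NAND true = false
N11 = f NOR N6 = true NOR false = false
N12 = N11 NAND N10 = false NAND false = true
N14 = N6 XOR N12 = false XOR true = true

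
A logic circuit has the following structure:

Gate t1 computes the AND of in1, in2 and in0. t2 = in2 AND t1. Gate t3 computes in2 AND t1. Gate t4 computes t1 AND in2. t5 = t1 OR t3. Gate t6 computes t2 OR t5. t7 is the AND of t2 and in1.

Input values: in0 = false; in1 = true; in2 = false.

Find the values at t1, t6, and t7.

t1 = false, t6 = false, t7 = false

t1 = in1 AND in2 AND in0 = true AND false AND false = false
t2 = in2 AND t1 = false AND false = false
t3 = in2 AND t1 = false AND false = false
t5 = t1 OR t3 = false OR false = false
t6 = t2 OR t5 = false OR false = false
t7 = t2 AND in1 = false AND true = false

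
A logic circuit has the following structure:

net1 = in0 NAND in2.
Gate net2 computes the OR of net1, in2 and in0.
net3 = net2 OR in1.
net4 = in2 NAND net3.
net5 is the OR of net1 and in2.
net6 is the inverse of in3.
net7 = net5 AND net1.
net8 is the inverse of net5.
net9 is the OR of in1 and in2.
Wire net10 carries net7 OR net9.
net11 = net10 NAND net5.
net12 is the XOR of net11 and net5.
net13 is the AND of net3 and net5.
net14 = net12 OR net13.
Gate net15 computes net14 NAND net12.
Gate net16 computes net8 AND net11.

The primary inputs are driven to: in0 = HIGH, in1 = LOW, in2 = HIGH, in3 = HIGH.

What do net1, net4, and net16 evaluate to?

net1 = in0 NAND in2 = HIGH NAND HIGH = LOW
net2 = net1 OR in2 OR in0 = LOW OR HIGH OR HIGH = HIGH
net3 = net2 OR in1 = HIGH OR LOW = HIGH
net4 = in2 NAND net3 = HIGH NAND HIGH = LOW
net5 = net1 OR in2 = LOW OR HIGH = HIGH
net7 = net5 AND net1 = HIGH AND LOW = LOW
net8 = NOT net5 = NOT HIGH = LOW
net9 = in1 OR in2 = LOW OR HIGH = HIGH
net10 = net7 OR net9 = LOW OR HIGH = HIGH
net11 = net10 NAND net5 = HIGH NAND HIGH = LOW
net16 = net8 AND net11 = LOW AND LOW = LOW

net1 = LOW, net4 = LOW, net16 = LOW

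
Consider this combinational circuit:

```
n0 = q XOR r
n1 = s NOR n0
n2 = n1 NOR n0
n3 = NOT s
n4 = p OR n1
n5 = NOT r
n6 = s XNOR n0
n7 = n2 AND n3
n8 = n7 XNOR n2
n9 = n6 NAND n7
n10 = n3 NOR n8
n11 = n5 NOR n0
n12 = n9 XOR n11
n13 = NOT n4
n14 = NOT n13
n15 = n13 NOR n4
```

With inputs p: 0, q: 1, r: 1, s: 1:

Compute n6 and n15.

n6 = 0; n15 = 0

n0 = q XOR r = 1 XOR 1 = 0
n1 = s NOR n0 = 1 NOR 0 = 0
n4 = p OR n1 = 0 OR 0 = 0
n6 = s XNOR n0 = 1 XNOR 0 = 0
n13 = NOT n4 = NOT 0 = 1
n15 = n13 NOR n4 = 1 NOR 0 = 0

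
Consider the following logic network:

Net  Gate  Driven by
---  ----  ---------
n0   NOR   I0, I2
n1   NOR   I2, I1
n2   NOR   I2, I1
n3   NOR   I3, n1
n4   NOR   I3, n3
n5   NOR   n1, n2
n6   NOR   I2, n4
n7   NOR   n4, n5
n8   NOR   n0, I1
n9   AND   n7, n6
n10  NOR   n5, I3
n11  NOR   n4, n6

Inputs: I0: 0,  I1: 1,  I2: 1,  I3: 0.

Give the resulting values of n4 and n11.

n1 = I2 NOR I1 = 1 NOR 1 = 0
n3 = I3 NOR n1 = 0 NOR 0 = 1
n4 = I3 NOR n3 = 0 NOR 1 = 0
n6 = I2 NOR n4 = 1 NOR 0 = 0
n11 = n4 NOR n6 = 0 NOR 0 = 1

n4 = 0  n11 = 1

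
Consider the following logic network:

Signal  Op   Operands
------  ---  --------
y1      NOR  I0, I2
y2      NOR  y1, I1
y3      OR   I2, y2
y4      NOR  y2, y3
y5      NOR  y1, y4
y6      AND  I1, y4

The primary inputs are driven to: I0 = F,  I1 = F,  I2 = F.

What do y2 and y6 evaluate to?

y1 = I0 NOR I2 = F NOR F = T
y2 = y1 NOR I1 = T NOR F = F
y3 = I2 OR y2 = F OR F = F
y4 = y2 NOR y3 = F NOR F = T
y6 = I1 AND y4 = F AND T = F

y2 = F, y6 = F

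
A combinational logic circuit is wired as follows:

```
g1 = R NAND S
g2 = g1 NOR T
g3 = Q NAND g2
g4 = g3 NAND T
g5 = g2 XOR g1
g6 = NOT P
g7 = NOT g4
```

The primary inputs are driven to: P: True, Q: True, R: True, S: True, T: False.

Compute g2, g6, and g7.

g1 = R NAND S = True NAND True = False
g2 = g1 NOR T = False NOR False = True
g3 = Q NAND g2 = True NAND True = False
g4 = g3 NAND T = False NAND False = True
g6 = NOT P = NOT True = False
g7 = NOT g4 = NOT True = False

g2 = True  g6 = False  g7 = False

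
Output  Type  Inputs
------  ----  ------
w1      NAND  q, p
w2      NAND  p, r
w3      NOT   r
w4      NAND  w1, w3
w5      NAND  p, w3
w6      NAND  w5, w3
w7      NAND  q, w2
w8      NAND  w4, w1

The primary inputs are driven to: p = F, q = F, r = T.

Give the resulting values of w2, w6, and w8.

w2 = T  w6 = T  w8 = F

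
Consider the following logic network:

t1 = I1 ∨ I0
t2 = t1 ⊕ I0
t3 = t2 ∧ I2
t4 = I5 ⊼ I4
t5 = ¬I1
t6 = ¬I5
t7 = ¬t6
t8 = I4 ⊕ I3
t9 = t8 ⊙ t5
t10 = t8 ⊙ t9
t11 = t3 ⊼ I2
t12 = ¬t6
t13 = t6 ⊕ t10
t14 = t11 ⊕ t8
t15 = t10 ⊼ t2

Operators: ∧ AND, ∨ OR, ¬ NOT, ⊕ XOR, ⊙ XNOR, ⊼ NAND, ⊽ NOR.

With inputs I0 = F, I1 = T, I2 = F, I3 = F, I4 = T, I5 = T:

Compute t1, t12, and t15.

t1 = I1 OR I0 = T OR F = T
t2 = t1 XOR I0 = T XOR F = T
t5 = NOT I1 = NOT T = F
t6 = NOT I5 = NOT T = F
t8 = I4 XOR I3 = T XOR F = T
t9 = t8 XNOR t5 = T XNOR F = F
t10 = t8 XNOR t9 = T XNOR F = F
t12 = NOT t6 = NOT F = T
t15 = t10 NAND t2 = F NAND T = T

t1 = T  t12 = T  t15 = T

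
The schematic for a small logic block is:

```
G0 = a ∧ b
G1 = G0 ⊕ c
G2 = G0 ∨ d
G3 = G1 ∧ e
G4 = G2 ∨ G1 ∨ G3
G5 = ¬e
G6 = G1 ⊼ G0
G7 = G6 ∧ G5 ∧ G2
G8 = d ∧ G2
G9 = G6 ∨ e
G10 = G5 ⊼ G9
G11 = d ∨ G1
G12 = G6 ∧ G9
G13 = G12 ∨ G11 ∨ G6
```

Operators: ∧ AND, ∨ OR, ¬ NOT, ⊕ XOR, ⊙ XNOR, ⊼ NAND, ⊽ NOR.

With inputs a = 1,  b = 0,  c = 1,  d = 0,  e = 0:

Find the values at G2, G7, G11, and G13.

G2 = 0; G7 = 0; G11 = 1; G13 = 1

G0 = a AND b = 1 AND 0 = 0
G1 = G0 XOR c = 0 XOR 1 = 1
G2 = G0 OR d = 0 OR 0 = 0
G5 = NOT e = NOT 0 = 1
G6 = G1 NAND G0 = 1 NAND 0 = 1
G7 = G6 AND G5 AND G2 = 1 AND 1 AND 0 = 0
G9 = G6 OR e = 1 OR 0 = 1
G11 = d OR G1 = 0 OR 1 = 1
G12 = G6 AND G9 = 1 AND 1 = 1
G13 = G12 OR G11 OR G6 = 1 OR 1 OR 1 = 1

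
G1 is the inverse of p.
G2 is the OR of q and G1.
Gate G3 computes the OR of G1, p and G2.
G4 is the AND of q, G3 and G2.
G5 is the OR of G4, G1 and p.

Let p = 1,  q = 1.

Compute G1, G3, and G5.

G1 = 0, G3 = 1, G5 = 1

G1 = NOT p = NOT 1 = 0
G2 = q OR G1 = 1 OR 0 = 1
G3 = G1 OR p OR G2 = 0 OR 1 OR 1 = 1
G4 = q AND G3 AND G2 = 1 AND 1 AND 1 = 1
G5 = G4 OR G1 OR p = 1 OR 0 OR 1 = 1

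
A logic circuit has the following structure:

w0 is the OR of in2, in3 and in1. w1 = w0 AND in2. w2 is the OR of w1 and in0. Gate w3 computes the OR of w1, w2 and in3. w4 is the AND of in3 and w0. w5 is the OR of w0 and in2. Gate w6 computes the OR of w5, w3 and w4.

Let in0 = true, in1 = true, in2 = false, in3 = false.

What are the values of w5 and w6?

w5 = true, w6 = true

w0 = in2 OR in3 OR in1 = false OR false OR true = true
w1 = w0 AND in2 = true AND false = false
w2 = w1 OR in0 = false OR true = true
w3 = w1 OR w2 OR in3 = false OR true OR false = true
w4 = in3 AND w0 = false AND true = false
w5 = w0 OR in2 = true OR false = true
w6 = w5 OR w3 OR w4 = true OR true OR false = true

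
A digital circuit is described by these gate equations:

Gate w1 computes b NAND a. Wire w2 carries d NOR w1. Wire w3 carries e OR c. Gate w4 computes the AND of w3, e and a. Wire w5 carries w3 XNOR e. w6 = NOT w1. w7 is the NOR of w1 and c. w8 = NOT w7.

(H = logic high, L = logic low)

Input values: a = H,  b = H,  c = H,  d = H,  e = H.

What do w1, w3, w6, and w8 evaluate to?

w1 = L, w3 = H, w6 = H, w8 = H

w1 = b NAND a = H NAND H = L
w3 = e OR c = H OR H = H
w6 = NOT w1 = NOT L = H
w7 = w1 NOR c = L NOR H = L
w8 = NOT w7 = NOT L = H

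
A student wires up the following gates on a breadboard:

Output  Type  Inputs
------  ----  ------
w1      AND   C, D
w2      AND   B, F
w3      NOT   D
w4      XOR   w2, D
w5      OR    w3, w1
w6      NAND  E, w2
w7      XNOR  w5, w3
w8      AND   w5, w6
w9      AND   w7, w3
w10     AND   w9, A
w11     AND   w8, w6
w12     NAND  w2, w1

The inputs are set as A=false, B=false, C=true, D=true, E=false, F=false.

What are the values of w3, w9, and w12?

w3 = false; w9 = false; w12 = true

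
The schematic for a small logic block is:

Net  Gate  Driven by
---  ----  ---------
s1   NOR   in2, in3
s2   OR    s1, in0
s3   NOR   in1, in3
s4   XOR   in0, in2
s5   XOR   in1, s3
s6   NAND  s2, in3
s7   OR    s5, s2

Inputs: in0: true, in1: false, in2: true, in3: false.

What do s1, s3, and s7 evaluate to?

s1 = false  s3 = true  s7 = true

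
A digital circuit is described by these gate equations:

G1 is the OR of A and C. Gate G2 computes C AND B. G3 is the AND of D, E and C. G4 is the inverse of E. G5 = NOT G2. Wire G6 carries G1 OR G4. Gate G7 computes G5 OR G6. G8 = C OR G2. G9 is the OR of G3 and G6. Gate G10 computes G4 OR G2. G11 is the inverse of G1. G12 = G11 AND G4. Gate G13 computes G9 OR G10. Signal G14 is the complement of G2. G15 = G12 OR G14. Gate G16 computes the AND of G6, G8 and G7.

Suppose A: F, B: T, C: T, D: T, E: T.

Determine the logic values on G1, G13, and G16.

G1 = T, G13 = T, G16 = T

G1 = A OR C = F OR T = T
G2 = C AND B = T AND T = T
G3 = D AND E AND C = T AND T AND T = T
G4 = NOT E = NOT T = F
G5 = NOT G2 = NOT T = F
G6 = G1 OR G4 = T OR F = T
G7 = G5 OR G6 = F OR T = T
G8 = C OR G2 = T OR T = T
G9 = G3 OR G6 = T OR T = T
G10 = G4 OR G2 = F OR T = T
G13 = G9 OR G10 = T OR T = T
G16 = G6 AND G8 AND G7 = T AND T AND T = T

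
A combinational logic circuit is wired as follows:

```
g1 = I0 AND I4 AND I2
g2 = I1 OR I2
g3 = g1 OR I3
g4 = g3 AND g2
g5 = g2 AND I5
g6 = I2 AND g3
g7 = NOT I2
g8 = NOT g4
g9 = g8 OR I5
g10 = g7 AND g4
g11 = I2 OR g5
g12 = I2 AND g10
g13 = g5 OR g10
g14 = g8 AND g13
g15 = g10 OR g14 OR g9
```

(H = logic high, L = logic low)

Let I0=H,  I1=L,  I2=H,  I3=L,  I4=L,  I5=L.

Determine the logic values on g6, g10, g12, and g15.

g1 = I0 AND I4 AND I2 = H AND L AND H = L
g2 = I1 OR I2 = L OR H = H
g3 = g1 OR I3 = L OR L = L
g4 = g3 AND g2 = L AND H = L
g5 = g2 AND I5 = H AND L = L
g6 = I2 AND g3 = H AND L = L
g7 = NOT I2 = NOT H = L
g8 = NOT g4 = NOT L = H
g9 = g8 OR I5 = H OR L = H
g10 = g7 AND g4 = L AND L = L
g12 = I2 AND g10 = H AND L = L
g13 = g5 OR g10 = L OR L = L
g14 = g8 AND g13 = H AND L = L
g15 = g10 OR g14 OR g9 = L OR L OR H = H

g6 = L, g10 = L, g12 = L, g15 = H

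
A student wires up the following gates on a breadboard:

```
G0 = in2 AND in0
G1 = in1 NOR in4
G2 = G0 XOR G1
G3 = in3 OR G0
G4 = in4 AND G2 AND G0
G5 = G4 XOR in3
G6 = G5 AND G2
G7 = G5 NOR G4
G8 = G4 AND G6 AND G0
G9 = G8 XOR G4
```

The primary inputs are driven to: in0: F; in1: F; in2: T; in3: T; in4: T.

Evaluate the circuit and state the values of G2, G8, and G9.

G2 = F, G8 = F, G9 = F

G0 = in2 AND in0 = T AND F = F
G1 = in1 NOR in4 = F NOR T = F
G2 = G0 XOR G1 = F XOR F = F
G4 = in4 AND G2 AND G0 = T AND F AND F = F
G5 = G4 XOR in3 = F XOR T = T
G6 = G5 AND G2 = T AND F = F
G8 = G4 AND G6 AND G0 = F AND F AND F = F
G9 = G8 XOR G4 = F XOR F = F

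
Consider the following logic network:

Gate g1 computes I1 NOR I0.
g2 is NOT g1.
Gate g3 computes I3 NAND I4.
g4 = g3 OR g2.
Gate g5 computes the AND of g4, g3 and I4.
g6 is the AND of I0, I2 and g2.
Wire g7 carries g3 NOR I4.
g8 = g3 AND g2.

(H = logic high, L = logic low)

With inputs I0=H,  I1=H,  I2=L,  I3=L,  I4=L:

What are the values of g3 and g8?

g3 = H, g8 = H

g1 = I1 NOR I0 = H NOR H = L
g2 = NOT g1 = NOT L = H
g3 = I3 NAND I4 = L NAND L = H
g8 = g3 AND g2 = H AND H = H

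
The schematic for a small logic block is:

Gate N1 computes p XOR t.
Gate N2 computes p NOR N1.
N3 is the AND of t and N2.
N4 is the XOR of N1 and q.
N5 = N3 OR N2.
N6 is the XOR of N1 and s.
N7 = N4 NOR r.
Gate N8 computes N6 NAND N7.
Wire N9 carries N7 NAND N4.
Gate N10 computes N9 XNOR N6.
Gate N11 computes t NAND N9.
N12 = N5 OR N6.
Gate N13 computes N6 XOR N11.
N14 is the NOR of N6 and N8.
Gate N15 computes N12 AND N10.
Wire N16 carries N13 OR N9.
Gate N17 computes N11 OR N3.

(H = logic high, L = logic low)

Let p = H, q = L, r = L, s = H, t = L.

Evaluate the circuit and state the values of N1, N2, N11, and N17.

N1 = H, N2 = L, N11 = H, N17 = H

N1 = p XOR t = H XOR L = H
N2 = p NOR N1 = H NOR H = L
N3 = t AND N2 = L AND L = L
N4 = N1 XOR q = H XOR L = H
N7 = N4 NOR r = H NOR L = L
N9 = N7 NAND N4 = L NAND H = H
N11 = t NAND N9 = L NAND H = H
N17 = N11 OR N3 = H OR L = H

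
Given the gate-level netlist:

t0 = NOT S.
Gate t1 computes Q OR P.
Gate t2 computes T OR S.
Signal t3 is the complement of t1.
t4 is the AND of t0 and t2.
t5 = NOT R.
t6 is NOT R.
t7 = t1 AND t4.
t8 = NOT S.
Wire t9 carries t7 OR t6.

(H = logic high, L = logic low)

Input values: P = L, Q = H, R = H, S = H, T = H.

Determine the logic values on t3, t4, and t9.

t0 = NOT S = NOT H = L
t1 = Q OR P = H OR L = H
t2 = T OR S = H OR H = H
t3 = NOT t1 = NOT H = L
t4 = t0 AND t2 = L AND H = L
t6 = NOT R = NOT H = L
t7 = t1 AND t4 = H AND L = L
t9 = t7 OR t6 = L OR L = L

t3 = L; t4 = L; t9 = L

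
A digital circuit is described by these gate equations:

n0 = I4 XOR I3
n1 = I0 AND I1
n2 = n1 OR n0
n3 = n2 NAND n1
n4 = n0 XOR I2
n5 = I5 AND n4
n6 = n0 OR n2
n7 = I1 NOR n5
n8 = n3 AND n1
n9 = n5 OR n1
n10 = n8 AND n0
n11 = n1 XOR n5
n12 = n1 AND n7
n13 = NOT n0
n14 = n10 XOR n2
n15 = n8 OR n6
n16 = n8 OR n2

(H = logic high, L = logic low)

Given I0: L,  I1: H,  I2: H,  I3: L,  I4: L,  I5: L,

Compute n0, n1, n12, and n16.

n0 = L; n1 = L; n12 = L; n16 = L

n0 = I4 XOR I3 = L XOR L = L
n1 = I0 AND I1 = L AND H = L
n2 = n1 OR n0 = L OR L = L
n3 = n2 NAND n1 = L NAND L = H
n4 = n0 XOR I2 = L XOR H = H
n5 = I5 AND n4 = L AND H = L
n7 = I1 NOR n5 = H NOR L = L
n8 = n3 AND n1 = H AND L = L
n12 = n1 AND n7 = L AND L = L
n16 = n8 OR n2 = L OR L = L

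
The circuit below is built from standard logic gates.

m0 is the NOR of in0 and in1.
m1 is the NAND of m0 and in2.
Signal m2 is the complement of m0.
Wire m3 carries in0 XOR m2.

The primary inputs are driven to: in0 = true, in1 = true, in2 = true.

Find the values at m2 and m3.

m2 = true, m3 = false

m0 = in0 NOR in1 = true NOR true = false
m2 = NOT m0 = NOT false = true
m3 = in0 XOR m2 = true XOR true = false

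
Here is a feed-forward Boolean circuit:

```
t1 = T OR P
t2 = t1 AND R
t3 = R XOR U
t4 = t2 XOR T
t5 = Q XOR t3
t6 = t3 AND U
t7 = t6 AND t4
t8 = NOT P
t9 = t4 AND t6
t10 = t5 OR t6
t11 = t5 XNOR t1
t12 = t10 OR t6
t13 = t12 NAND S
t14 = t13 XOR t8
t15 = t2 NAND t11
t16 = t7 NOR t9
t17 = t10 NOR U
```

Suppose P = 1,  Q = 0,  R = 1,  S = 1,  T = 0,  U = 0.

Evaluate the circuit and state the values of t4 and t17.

t1 = T OR P = 0 OR 1 = 1
t2 = t1 AND R = 1 AND 1 = 1
t3 = R XOR U = 1 XOR 0 = 1
t4 = t2 XOR T = 1 XOR 0 = 1
t5 = Q XOR t3 = 0 XOR 1 = 1
t6 = t3 AND U = 1 AND 0 = 0
t10 = t5 OR t6 = 1 OR 0 = 1
t17 = t10 NOR U = 1 NOR 0 = 0

t4 = 1  t17 = 0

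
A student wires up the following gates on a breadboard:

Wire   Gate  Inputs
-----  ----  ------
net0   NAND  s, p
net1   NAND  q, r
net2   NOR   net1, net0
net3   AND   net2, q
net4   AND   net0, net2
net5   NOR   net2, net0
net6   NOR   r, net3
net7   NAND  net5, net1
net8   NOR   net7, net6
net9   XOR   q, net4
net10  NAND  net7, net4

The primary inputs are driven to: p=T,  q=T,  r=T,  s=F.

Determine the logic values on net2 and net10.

net2 = F; net10 = T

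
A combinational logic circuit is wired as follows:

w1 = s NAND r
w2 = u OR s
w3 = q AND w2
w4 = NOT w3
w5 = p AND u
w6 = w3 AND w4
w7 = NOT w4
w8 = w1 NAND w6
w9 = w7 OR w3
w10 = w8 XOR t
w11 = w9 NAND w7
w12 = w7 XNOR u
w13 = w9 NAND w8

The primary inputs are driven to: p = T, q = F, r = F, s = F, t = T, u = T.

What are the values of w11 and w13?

w11 = T; w13 = T

w1 = s NAND r = F NAND F = T
w2 = u OR s = T OR F = T
w3 = q AND w2 = F AND T = F
w4 = NOT w3 = NOT F = T
w6 = w3 AND w4 = F AND T = F
w7 = NOT w4 = NOT T = F
w8 = w1 NAND w6 = T NAND F = T
w9 = w7 OR w3 = F OR F = F
w11 = w9 NAND w7 = F NAND F = T
w13 = w9 NAND w8 = F NAND T = T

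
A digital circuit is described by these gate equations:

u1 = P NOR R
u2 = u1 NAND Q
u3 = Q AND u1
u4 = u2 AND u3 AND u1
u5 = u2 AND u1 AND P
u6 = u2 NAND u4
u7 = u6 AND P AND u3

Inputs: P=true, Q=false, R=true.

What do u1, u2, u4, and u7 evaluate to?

u1 = P NOR R = true NOR true = false
u2 = u1 NAND Q = false NAND false = true
u3 = Q AND u1 = false AND false = false
u4 = u2 AND u3 AND u1 = true AND false AND false = false
u6 = u2 NAND u4 = true NAND false = true
u7 = u6 AND P AND u3 = true AND true AND false = false

u1 = false; u2 = true; u4 = false; u7 = false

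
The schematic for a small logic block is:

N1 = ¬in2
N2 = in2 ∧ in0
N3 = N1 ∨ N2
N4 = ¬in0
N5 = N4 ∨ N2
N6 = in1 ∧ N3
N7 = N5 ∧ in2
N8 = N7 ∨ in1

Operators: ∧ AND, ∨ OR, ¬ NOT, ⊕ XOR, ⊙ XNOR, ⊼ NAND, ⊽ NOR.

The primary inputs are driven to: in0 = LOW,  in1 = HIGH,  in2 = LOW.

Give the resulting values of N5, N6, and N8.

N5 = HIGH  N6 = HIGH  N8 = HIGH

N1 = NOT in2 = NOT LOW = HIGH
N2 = in2 AND in0 = LOW AND LOW = LOW
N3 = N1 OR N2 = HIGH OR LOW = HIGH
N4 = NOT in0 = NOT LOW = HIGH
N5 = N4 OR N2 = HIGH OR LOW = HIGH
N6 = in1 AND N3 = HIGH AND HIGH = HIGH
N7 = N5 AND in2 = HIGH AND LOW = LOW
N8 = N7 OR in1 = LOW OR HIGH = HIGH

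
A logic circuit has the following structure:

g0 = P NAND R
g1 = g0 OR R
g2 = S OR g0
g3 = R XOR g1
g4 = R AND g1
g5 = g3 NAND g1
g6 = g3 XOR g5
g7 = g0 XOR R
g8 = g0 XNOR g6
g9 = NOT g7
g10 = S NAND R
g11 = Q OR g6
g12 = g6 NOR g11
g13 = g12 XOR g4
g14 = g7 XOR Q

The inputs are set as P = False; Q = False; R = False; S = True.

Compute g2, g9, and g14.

g0 = P NAND R = False NAND False = True
g2 = S OR g0 = True OR True = True
g7 = g0 XOR R = True XOR False = True
g9 = NOT g7 = NOT True = False
g14 = g7 XOR Q = True XOR False = True

g2 = True, g9 = False, g14 = True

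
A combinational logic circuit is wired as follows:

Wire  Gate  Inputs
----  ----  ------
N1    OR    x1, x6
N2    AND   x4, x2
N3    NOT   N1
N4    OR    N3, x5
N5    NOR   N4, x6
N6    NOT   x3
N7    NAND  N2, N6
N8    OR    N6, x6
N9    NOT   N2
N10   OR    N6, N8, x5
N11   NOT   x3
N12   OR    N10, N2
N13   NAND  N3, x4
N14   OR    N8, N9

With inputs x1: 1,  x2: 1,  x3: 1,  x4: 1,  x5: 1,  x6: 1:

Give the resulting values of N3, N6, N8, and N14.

N3 = 0  N6 = 0  N8 = 1  N14 = 1

N1 = x1 OR x6 = 1 OR 1 = 1
N2 = x4 AND x2 = 1 AND 1 = 1
N3 = NOT N1 = NOT 1 = 0
N6 = NOT x3 = NOT 1 = 0
N8 = N6 OR x6 = 0 OR 1 = 1
N9 = NOT N2 = NOT 1 = 0
N14 = N8 OR N9 = 1 OR 0 = 1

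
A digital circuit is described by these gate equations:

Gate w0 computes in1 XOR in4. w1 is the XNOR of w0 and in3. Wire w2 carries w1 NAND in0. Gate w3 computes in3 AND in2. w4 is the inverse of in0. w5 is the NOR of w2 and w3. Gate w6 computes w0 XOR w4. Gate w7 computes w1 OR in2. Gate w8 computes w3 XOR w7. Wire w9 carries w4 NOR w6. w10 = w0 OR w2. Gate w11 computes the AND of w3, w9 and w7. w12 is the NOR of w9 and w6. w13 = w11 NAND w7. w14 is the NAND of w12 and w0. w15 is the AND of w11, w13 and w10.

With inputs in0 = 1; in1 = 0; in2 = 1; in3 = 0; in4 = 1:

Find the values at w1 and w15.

w1 = 0, w15 = 0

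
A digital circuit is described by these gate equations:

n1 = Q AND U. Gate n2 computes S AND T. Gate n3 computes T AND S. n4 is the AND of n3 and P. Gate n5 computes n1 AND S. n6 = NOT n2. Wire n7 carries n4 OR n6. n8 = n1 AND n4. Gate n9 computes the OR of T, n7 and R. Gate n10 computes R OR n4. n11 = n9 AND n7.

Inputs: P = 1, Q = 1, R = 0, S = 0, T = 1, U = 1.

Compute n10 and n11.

n10 = 0  n11 = 1

n2 = S AND T = 0 AND 1 = 0
n3 = T AND S = 1 AND 0 = 0
n4 = n3 AND P = 0 AND 1 = 0
n6 = NOT n2 = NOT 0 = 1
n7 = n4 OR n6 = 0 OR 1 = 1
n9 = T OR n7 OR R = 1 OR 1 OR 0 = 1
n10 = R OR n4 = 0 OR 0 = 0
n11 = n9 AND n7 = 1 AND 1 = 1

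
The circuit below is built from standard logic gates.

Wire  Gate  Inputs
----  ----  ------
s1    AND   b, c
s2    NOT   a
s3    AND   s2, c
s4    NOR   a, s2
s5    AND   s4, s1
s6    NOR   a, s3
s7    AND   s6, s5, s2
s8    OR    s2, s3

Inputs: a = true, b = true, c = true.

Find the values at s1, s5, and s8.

s1 = true  s5 = false  s8 = false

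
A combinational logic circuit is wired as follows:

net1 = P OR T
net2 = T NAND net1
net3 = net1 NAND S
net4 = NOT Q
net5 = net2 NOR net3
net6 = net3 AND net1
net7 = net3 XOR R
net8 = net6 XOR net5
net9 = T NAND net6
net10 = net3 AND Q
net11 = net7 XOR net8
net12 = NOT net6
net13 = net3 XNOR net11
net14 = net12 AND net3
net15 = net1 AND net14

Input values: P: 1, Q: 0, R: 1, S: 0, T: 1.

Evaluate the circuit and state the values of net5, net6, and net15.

net5 = 0, net6 = 1, net15 = 0

net1 = P OR T = 1 OR 1 = 1
net2 = T NAND net1 = 1 NAND 1 = 0
net3 = net1 NAND S = 1 NAND 0 = 1
net5 = net2 NOR net3 = 0 NOR 1 = 0
net6 = net3 AND net1 = 1 AND 1 = 1
net12 = NOT net6 = NOT 1 = 0
net14 = net12 AND net3 = 0 AND 1 = 0
net15 = net1 AND net14 = 1 AND 0 = 0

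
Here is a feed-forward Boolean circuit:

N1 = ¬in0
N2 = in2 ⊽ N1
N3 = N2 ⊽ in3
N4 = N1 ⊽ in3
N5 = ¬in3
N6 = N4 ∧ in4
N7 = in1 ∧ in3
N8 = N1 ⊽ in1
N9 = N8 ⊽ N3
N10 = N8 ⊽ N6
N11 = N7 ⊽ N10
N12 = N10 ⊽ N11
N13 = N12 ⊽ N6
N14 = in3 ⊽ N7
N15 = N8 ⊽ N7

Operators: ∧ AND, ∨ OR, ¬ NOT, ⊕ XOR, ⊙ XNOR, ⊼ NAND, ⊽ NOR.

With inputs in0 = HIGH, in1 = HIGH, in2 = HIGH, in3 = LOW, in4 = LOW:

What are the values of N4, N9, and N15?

N4 = HIGH, N9 = LOW, N15 = HIGH

N1 = NOT in0 = NOT HIGH = LOW
N2 = in2 NOR N1 = HIGH NOR LOW = LOW
N3 = N2 NOR in3 = LOW NOR LOW = HIGH
N4 = N1 NOR in3 = LOW NOR LOW = HIGH
N7 = in1 AND in3 = HIGH AND LOW = LOW
N8 = N1 NOR in1 = LOW NOR HIGH = LOW
N9 = N8 NOR N3 = LOW NOR HIGH = LOW
N15 = N8 NOR N7 = LOW NOR LOW = HIGH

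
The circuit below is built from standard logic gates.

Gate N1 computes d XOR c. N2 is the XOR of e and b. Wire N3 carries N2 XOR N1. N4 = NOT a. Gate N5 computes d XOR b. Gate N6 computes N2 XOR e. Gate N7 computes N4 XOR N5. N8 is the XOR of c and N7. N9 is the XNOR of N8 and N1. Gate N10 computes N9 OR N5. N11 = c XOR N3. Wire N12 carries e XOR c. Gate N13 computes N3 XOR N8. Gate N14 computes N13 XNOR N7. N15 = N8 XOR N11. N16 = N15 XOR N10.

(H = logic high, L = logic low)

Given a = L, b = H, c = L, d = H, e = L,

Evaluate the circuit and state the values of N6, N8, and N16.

N1 = d XOR c = H XOR L = H
N2 = e XOR b = L XOR H = H
N3 = N2 XOR N1 = H XOR H = L
N4 = NOT a = NOT L = H
N5 = d XOR b = H XOR H = L
N6 = N2 XOR e = H XOR L = H
N7 = N4 XOR N5 = H XOR L = H
N8 = c XOR N7 = L XOR H = H
N9 = N8 XNOR N1 = H XNOR H = H
N10 = N9 OR N5 = H OR L = H
N11 = c XOR N3 = L XOR L = L
N15 = N8 XOR N11 = H XOR L = H
N16 = N15 XOR N10 = H XOR H = L

N6 = H  N8 = H  N16 = L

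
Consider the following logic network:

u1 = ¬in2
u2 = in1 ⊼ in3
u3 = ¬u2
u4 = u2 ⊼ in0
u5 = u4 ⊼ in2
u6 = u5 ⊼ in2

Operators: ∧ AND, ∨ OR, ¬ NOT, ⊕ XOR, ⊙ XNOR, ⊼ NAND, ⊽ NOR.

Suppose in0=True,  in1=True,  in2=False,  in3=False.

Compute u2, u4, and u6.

u2 = True  u4 = False  u6 = True

u2 = in1 NAND in3 = True NAND False = True
u4 = u2 NAND in0 = True NAND True = False
u5 = u4 NAND in2 = False NAND False = True
u6 = u5 NAND in2 = True NAND False = True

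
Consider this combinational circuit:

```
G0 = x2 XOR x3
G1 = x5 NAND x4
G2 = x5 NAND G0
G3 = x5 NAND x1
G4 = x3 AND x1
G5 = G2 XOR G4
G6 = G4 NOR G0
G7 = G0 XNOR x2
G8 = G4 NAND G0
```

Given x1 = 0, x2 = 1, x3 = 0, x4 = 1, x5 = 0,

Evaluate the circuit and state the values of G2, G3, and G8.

G0 = x2 XOR x3 = 1 XOR 0 = 1
G2 = x5 NAND G0 = 0 NAND 1 = 1
G3 = x5 NAND x1 = 0 NAND 0 = 1
G4 = x3 AND x1 = 0 AND 0 = 0
G8 = G4 NAND G0 = 0 NAND 1 = 1

G2 = 1, G3 = 1, G8 = 1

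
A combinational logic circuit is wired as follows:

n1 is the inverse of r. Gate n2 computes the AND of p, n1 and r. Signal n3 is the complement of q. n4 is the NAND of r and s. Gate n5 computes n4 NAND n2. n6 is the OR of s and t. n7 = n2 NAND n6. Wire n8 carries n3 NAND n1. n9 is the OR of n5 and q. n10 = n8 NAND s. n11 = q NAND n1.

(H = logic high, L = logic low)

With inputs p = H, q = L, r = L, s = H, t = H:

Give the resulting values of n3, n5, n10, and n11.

n3 = H, n5 = H, n10 = H, n11 = H

n1 = NOT r = NOT L = H
n2 = p AND n1 AND r = H AND H AND L = L
n3 = NOT q = NOT L = H
n4 = r NAND s = L NAND H = H
n5 = n4 NAND n2 = H NAND L = H
n8 = n3 NAND n1 = H NAND H = L
n10 = n8 NAND s = L NAND H = H
n11 = q NAND n1 = L NAND H = H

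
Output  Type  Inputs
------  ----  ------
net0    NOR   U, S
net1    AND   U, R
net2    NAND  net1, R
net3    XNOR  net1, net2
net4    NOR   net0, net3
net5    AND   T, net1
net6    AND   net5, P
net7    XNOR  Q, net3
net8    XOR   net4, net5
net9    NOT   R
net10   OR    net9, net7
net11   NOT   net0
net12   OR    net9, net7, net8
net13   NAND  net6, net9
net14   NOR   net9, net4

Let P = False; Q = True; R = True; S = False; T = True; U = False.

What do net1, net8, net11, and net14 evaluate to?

net0 = U NOR S = False NOR False = True
net1 = U AND R = False AND True = False
net2 = net1 NAND R = False NAND True = True
net3 = net1 XNOR net2 = False XNOR True = False
net4 = net0 NOR net3 = True NOR False = False
net5 = T AND net1 = True AND False = False
net8 = net4 XOR net5 = False XOR False = False
net9 = NOT R = NOT True = False
net11 = NOT net0 = NOT True = False
net14 = net9 NOR net4 = False NOR False = True

net1 = False; net8 = False; net11 = False; net14 = True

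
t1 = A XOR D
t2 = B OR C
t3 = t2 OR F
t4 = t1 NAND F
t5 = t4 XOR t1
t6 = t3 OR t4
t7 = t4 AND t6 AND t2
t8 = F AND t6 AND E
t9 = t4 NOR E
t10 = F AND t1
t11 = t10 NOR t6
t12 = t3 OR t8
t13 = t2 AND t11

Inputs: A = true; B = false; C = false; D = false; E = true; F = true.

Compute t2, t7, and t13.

t1 = A XOR D = true XOR false = true
t2 = B OR C = false OR false = false
t3 = t2 OR F = false OR true = true
t4 = t1 NAND F = true NAND true = false
t6 = t3 OR t4 = true OR false = true
t7 = t4 AND t6 AND t2 = false AND true AND false = false
t10 = F AND t1 = true AND true = true
t11 = t10 NOR t6 = true NOR true = false
t13 = t2 AND t11 = false AND false = false

t2 = false, t7 = false, t13 = false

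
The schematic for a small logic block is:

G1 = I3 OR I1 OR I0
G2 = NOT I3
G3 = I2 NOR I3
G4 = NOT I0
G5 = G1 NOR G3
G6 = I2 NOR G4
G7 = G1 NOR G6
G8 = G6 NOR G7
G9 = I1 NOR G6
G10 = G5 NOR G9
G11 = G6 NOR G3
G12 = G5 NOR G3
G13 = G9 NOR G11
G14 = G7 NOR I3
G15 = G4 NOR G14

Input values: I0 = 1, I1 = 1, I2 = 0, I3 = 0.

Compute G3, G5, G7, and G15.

G3 = 1, G5 = 0, G7 = 0, G15 = 0

G1 = I3 OR I1 OR I0 = 0 OR 1 OR 1 = 1
G3 = I2 NOR I3 = 0 NOR 0 = 1
G4 = NOT I0 = NOT 1 = 0
G5 = G1 NOR G3 = 1 NOR 1 = 0
G6 = I2 NOR G4 = 0 NOR 0 = 1
G7 = G1 NOR G6 = 1 NOR 1 = 0
G14 = G7 NOR I3 = 0 NOR 0 = 1
G15 = G4 NOR G14 = 0 NOR 1 = 0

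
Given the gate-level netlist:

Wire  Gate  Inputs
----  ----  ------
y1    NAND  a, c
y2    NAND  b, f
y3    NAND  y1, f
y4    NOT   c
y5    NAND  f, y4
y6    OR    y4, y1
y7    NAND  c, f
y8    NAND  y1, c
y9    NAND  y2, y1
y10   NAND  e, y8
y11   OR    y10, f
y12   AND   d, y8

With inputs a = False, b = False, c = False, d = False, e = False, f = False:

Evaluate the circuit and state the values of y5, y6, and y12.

y1 = a NAND c = False NAND False = True
y4 = NOT c = NOT False = True
y5 = f NAND y4 = False NAND True = True
y6 = y4 OR y1 = True OR True = True
y8 = y1 NAND c = True NAND False = True
y12 = d AND y8 = False AND True = False

y5 = True, y6 = True, y12 = False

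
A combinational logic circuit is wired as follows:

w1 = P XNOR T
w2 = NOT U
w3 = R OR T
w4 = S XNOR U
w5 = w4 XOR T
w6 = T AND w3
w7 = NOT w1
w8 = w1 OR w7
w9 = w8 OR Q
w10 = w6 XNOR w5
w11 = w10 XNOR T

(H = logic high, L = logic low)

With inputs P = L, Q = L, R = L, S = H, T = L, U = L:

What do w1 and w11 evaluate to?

w1 = H, w11 = L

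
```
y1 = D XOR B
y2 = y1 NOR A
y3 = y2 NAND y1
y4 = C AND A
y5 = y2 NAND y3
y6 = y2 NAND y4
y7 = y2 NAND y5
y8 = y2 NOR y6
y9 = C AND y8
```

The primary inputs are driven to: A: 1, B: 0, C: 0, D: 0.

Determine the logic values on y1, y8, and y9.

y1 = D XOR B = 0 XOR 0 = 0
y2 = y1 NOR A = 0 NOR 1 = 0
y4 = C AND A = 0 AND 1 = 0
y6 = y2 NAND y4 = 0 NAND 0 = 1
y8 = y2 NOR y6 = 0 NOR 1 = 0
y9 = C AND y8 = 0 AND 0 = 0

y1 = 0, y8 = 0, y9 = 0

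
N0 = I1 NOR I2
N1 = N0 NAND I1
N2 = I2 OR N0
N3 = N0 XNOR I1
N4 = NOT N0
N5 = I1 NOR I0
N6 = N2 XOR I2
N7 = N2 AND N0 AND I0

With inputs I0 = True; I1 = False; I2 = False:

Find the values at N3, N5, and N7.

N0 = I1 NOR I2 = False NOR False = True
N2 = I2 OR N0 = False OR True = True
N3 = N0 XNOR I1 = True XNOR False = False
N5 = I1 NOR I0 = False NOR True = False
N7 = N2 AND N0 AND I0 = True AND True AND True = True

N3 = False, N5 = False, N7 = True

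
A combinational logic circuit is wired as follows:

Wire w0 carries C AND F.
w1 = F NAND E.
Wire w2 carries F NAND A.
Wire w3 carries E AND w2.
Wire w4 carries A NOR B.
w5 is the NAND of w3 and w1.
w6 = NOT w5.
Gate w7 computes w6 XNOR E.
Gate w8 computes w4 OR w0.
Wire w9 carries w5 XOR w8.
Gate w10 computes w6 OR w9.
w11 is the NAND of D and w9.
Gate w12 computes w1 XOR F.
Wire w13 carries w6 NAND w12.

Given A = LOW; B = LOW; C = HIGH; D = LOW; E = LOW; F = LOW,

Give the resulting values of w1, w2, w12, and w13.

w1 = HIGH, w2 = HIGH, w12 = HIGH, w13 = HIGH

w1 = F NAND E = LOW NAND LOW = HIGH
w2 = F NAND A = LOW NAND LOW = HIGH
w3 = E AND w2 = LOW AND HIGH = LOW
w5 = w3 NAND w1 = LOW NAND HIGH = HIGH
w6 = NOT w5 = NOT HIGH = LOW
w12 = w1 XOR F = HIGH XOR LOW = HIGH
w13 = w6 NAND w12 = LOW NAND HIGH = HIGH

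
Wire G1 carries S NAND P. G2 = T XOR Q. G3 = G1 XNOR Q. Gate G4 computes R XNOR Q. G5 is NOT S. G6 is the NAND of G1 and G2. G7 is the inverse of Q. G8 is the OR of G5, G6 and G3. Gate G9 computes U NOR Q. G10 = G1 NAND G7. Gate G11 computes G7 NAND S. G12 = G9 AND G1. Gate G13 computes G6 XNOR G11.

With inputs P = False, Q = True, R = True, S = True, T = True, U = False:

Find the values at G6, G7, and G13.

G6 = True, G7 = False, G13 = True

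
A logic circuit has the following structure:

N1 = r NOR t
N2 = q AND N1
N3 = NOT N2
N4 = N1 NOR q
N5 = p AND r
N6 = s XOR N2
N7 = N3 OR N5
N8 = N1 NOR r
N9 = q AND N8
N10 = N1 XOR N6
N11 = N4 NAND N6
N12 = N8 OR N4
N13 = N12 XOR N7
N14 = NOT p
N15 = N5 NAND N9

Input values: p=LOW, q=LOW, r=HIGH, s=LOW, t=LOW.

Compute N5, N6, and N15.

N5 = LOW; N6 = LOW; N15 = HIGH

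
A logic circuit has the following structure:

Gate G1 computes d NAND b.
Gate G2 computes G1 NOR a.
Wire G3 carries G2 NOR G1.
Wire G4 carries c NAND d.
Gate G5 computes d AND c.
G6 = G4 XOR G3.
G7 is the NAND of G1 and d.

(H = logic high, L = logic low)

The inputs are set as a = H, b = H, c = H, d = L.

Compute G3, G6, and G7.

G1 = d NAND b = L NAND H = H
G2 = G1 NOR a = H NOR H = L
G3 = G2 NOR G1 = L NOR H = L
G4 = c NAND d = H NAND L = H
G6 = G4 XOR G3 = H XOR L = H
G7 = G1 NAND d = H NAND L = H

G3 = L  G6 = H  G7 = H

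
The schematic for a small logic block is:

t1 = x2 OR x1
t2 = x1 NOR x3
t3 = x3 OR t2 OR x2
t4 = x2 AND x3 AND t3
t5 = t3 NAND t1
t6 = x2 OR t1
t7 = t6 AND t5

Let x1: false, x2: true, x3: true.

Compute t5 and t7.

t1 = x2 OR x1 = true OR false = true
t2 = x1 NOR x3 = false NOR true = false
t3 = x3 OR t2 OR x2 = true OR false OR true = true
t5 = t3 NAND t1 = true NAND true = false
t6 = x2 OR t1 = true OR true = true
t7 = t6 AND t5 = true AND false = false

t5 = false, t7 = false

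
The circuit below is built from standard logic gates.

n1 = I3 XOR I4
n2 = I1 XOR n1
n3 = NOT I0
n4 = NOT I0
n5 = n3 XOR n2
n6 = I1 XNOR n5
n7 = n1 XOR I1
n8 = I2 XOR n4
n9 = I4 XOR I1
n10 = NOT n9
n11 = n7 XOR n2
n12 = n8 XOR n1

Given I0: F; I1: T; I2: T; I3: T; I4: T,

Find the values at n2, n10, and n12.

n2 = T  n10 = T  n12 = F

n1 = I3 XOR I4 = T XOR T = F
n2 = I1 XOR n1 = T XOR F = T
n4 = NOT I0 = NOT F = T
n8 = I2 XOR n4 = T XOR T = F
n9 = I4 XOR I1 = T XOR T = F
n10 = NOT n9 = NOT F = T
n12 = n8 XOR n1 = F XOR F = F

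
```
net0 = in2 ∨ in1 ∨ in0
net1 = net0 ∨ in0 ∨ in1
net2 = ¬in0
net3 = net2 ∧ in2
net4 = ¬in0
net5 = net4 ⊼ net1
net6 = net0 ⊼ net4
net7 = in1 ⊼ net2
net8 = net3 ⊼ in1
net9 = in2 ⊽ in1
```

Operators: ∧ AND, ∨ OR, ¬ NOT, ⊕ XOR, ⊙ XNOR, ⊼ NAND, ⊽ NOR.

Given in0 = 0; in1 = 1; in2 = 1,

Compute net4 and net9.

net4 = NOT in0 = NOT 0 = 1
net9 = in2 NOR in1 = 1 NOR 1 = 0

net4 = 1, net9 = 0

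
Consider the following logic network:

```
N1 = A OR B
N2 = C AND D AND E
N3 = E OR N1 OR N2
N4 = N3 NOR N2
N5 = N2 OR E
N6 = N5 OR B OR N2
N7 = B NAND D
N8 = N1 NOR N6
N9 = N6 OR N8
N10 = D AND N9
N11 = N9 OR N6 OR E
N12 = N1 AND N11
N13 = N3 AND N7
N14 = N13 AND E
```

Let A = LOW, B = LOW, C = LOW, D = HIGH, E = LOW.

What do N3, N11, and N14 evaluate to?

N3 = LOW; N11 = HIGH; N14 = LOW

N1 = A OR B = LOW OR LOW = LOW
N2 = C AND D AND E = LOW AND HIGH AND LOW = LOW
N3 = E OR N1 OR N2 = LOW OR LOW OR LOW = LOW
N5 = N2 OR E = LOW OR LOW = LOW
N6 = N5 OR B OR N2 = LOW OR LOW OR LOW = LOW
N7 = B NAND D = LOW NAND HIGH = HIGH
N8 = N1 NOR N6 = LOW NOR LOW = HIGH
N9 = N6 OR N8 = LOW OR HIGH = HIGH
N11 = N9 OR N6 OR E = HIGH OR LOW OR LOW = HIGH
N13 = N3 AND N7 = LOW AND HIGH = LOW
N14 = N13 AND E = LOW AND LOW = LOW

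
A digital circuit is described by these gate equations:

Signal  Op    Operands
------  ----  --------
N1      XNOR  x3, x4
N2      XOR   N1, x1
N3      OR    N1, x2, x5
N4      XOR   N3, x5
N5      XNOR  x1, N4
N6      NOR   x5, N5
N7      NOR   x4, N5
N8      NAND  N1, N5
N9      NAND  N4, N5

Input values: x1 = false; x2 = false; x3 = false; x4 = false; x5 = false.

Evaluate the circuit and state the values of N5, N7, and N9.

N5 = false, N7 = true, N9 = true

N1 = x3 XNOR x4 = false XNOR false = true
N3 = N1 OR x2 OR x5 = true OR false OR false = true
N4 = N3 XOR x5 = true XOR false = true
N5 = x1 XNOR N4 = false XNOR true = false
N7 = x4 NOR N5 = false NOR false = true
N9 = N4 NAND N5 = true NAND false = true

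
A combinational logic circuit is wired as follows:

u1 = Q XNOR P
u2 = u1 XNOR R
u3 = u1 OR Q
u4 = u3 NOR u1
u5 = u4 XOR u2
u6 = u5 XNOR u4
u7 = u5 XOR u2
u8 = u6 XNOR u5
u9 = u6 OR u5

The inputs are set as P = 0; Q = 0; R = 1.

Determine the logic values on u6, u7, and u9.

u6 = 0  u7 = 0  u9 = 1

u1 = Q XNOR P = 0 XNOR 0 = 1
u2 = u1 XNOR R = 1 XNOR 1 = 1
u3 = u1 OR Q = 1 OR 0 = 1
u4 = u3 NOR u1 = 1 NOR 1 = 0
u5 = u4 XOR u2 = 0 XOR 1 = 1
u6 = u5 XNOR u4 = 1 XNOR 0 = 0
u7 = u5 XOR u2 = 1 XOR 1 = 0
u9 = u6 OR u5 = 0 OR 1 = 1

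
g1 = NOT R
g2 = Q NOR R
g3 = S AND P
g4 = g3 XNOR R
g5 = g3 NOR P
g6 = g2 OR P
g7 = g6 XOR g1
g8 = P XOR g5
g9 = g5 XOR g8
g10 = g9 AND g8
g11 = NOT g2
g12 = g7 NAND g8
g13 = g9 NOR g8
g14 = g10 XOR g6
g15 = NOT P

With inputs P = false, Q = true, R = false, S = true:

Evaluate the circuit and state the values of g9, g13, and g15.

g3 = S AND P = true AND false = false
g5 = g3 NOR P = false NOR false = true
g8 = P XOR g5 = false XOR true = true
g9 = g5 XOR g8 = true XOR true = false
g13 = g9 NOR g8 = false NOR true = false
g15 = NOT P = NOT false = true

g9 = false, g13 = false, g15 = true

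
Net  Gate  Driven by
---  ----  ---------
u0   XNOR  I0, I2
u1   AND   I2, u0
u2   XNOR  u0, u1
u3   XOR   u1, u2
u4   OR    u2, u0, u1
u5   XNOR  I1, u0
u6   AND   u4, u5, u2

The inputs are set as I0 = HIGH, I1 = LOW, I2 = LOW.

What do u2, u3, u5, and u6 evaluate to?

u0 = I0 XNOR I2 = HIGH XNOR LOW = LOW
u1 = I2 AND u0 = LOW AND LOW = LOW
u2 = u0 XNOR u1 = LOW XNOR LOW = HIGH
u3 = u1 XOR u2 = LOW XOR HIGH = HIGH
u4 = u2 OR u0 OR u1 = HIGH OR LOW OR LOW = HIGH
u5 = I1 XNOR u0 = LOW XNOR LOW = HIGH
u6 = u4 AND u5 AND u2 = HIGH AND HIGH AND HIGH = HIGH

u2 = HIGH  u3 = HIGH  u5 = HIGH  u6 = HIGH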